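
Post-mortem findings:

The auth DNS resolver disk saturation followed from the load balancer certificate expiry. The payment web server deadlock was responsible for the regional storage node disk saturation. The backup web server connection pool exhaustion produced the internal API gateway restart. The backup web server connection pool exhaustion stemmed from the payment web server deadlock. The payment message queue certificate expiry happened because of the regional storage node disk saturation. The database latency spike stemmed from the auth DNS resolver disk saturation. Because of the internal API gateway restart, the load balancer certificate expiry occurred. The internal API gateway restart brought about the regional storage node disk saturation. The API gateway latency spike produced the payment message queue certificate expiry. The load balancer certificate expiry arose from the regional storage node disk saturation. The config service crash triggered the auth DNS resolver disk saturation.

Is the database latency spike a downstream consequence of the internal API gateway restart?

Yes

There is a causal chain: the internal API gateway restart → the load balancer certificate expiry → the auth DNS resolver disk saturation → the database latency spike.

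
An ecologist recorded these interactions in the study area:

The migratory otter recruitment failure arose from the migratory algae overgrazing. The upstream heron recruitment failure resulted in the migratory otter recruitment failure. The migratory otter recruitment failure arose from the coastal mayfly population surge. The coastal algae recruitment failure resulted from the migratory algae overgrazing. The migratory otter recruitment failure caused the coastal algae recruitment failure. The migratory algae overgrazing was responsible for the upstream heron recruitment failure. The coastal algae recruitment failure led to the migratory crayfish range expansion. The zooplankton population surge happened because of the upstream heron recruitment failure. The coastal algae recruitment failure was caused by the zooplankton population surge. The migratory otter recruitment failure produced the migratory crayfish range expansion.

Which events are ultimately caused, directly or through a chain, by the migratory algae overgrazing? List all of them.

Direct effects: the upstream heron recruitment failure, the migratory otter recruitment failure, the coastal algae recruitment failure.
2 steps out: the zooplankton population surge, the migratory crayfish range expansion.
Not reachable from it: the coastal mayfly population surge.

the coastal algae recruitment failure, the migratory crayfish range expansion, the migratory otter recruitment failure, the upstream heron recruitment failure, the zooplankton population surge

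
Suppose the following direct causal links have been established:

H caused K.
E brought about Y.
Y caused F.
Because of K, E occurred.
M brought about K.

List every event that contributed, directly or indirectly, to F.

E, H, K, M, Y

Immediate cause of F: Y.
Further upstream: H, K, E, M.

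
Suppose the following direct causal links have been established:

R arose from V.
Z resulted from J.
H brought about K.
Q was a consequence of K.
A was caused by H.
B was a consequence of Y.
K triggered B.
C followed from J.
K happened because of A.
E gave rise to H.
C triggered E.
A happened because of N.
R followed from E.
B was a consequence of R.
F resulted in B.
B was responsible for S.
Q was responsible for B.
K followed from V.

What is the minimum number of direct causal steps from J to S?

Shortest chain: J → C → E → R → B → S.

5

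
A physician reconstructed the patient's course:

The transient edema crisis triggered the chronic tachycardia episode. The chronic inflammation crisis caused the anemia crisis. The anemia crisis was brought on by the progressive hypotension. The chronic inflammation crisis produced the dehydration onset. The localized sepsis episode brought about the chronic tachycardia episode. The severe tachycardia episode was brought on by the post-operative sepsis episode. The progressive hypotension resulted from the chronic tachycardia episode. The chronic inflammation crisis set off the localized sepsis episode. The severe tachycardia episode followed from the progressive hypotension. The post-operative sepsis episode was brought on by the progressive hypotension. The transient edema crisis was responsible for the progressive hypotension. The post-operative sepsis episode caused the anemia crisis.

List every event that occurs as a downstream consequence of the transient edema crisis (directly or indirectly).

the anemia crisis, the chronic tachycardia episode, the post-operative sepsis episode, the progressive hypotension, the severe tachycardia episode

Direct effects: the chronic tachycardia episode, the progressive hypotension.
2 steps out: the post-operative sepsis episode, the severe tachycardia episode, the anemia crisis.
Not reachable from it: the chronic inflammation crisis, the dehydration onset, the localized sepsis episode.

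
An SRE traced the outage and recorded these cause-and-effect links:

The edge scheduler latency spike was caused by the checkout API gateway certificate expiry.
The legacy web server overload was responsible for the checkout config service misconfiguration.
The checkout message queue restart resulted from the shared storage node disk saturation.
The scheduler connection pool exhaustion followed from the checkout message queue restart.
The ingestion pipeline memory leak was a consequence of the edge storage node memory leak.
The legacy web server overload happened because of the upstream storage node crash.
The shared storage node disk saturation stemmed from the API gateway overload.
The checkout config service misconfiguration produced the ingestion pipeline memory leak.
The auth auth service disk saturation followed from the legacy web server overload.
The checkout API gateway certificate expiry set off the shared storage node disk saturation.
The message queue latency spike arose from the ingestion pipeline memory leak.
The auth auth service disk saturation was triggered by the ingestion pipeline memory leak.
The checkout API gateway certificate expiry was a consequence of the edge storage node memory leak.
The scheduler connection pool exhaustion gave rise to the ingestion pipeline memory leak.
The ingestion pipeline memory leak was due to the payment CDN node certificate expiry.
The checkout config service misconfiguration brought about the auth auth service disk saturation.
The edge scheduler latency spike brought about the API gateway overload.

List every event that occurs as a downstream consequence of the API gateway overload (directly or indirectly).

Direct effects: the shared storage node disk saturation.
2 steps out: the checkout message queue restart.
3 steps out: the scheduler connection pool exhaustion.
4 steps out: the ingestion pipeline memory leak.
5 steps out: the auth auth service disk saturation, the message queue latency spike.
Not reachable from it: the edge storage node memory leak, the checkout API gateway certificate expiry, the edge scheduler latency spike, the upstream storage node crash, the payment CDN node certificate expiry, the legacy web server overload, the checkout config service misconfiguration.

the auth auth service disk saturation, the checkout message queue restart, the ingestion pipeline memory leak, the message queue latency spike, the scheduler connection pool exhaustion, the shared storage node disk saturation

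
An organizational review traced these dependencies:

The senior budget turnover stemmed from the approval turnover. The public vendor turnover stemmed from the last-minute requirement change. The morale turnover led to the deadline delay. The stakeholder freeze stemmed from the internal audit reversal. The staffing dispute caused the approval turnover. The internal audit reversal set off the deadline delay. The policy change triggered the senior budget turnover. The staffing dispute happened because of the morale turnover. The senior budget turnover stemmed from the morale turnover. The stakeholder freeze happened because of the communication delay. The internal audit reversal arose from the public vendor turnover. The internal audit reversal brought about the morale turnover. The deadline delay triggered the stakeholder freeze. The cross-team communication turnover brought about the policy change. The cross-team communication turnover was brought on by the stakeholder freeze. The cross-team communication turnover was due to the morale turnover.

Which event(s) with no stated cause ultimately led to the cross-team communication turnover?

Tracing upstream from the cross-team communication turnover: the cross-team communication turnover ← the morale turnover ← the internal audit reversal ← the public vendor turnover ← the last-minute requirement change.
A separate upstream branch: the cross-team communication turnover ← the stakeholder freeze ← the communication delay.
Each of those chain origins has no stated cause.

the communication delay, the last-minute requirement change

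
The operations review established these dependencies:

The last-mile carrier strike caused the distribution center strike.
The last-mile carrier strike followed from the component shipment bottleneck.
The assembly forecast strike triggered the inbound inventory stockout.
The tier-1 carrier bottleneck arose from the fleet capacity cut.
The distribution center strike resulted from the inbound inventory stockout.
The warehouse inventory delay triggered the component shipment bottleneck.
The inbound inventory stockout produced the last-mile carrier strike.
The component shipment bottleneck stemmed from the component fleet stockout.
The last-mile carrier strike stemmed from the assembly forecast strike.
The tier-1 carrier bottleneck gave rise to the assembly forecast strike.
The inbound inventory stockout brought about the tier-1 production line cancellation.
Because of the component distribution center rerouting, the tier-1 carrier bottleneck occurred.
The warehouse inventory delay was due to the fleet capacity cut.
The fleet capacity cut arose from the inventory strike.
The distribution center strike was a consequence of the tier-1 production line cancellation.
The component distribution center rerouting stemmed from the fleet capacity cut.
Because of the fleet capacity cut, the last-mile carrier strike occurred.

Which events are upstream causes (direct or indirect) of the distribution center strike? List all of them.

the assembly forecast strike, the component distribution center rerouting, the component fleet stockout, the component shipment bottleneck, the fleet capacity cut, the inbound inventory stockout, the inventory strike, the last-mile carrier strike, the tier-1 carrier bottleneck, the tier-1 production line cancellation, the warehouse inventory delay

Immediate causes of the distribution center strike: the inbound inventory stockout, the tier-1 production line cancellation, the last-mile carrier strike.
Further upstream: the inventory strike, the fleet capacity cut, the warehouse inventory delay, the component distribution center rerouting, the tier-1 carrier bottleneck, the component shipment bottleneck, the assembly forecast strike, the component fleet stockout.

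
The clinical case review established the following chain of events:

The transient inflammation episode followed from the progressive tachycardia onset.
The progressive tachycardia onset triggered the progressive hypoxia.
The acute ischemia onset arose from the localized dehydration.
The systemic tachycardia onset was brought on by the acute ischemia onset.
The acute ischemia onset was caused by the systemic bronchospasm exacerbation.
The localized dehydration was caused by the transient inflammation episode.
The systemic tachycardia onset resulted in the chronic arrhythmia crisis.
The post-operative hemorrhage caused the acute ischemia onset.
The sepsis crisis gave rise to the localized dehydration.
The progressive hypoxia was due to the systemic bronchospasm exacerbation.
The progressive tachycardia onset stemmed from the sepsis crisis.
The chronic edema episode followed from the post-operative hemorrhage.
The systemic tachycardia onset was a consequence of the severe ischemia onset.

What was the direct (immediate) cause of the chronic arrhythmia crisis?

Upstream contributors include the systemic bronchospasm exacerbation, the post-operative hemorrhage, the sepsis crisis, the progressive tachycardia onset, the severe ischemia onset, the transient inflammation episode, the localized dehydration, the acute ischemia onset, but only the systemic tachycardia onset feeds directly into the chronic arrhythmia crisis.

the systemic tachycardia onset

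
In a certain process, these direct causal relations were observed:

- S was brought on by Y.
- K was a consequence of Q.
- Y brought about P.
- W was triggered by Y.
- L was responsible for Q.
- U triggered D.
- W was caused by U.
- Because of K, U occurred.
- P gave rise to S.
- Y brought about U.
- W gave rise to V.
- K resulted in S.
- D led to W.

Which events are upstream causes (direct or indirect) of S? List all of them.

Immediate causes of S: K, Y, P.
Further upstream: L, Q.

K, L, P, Q, Y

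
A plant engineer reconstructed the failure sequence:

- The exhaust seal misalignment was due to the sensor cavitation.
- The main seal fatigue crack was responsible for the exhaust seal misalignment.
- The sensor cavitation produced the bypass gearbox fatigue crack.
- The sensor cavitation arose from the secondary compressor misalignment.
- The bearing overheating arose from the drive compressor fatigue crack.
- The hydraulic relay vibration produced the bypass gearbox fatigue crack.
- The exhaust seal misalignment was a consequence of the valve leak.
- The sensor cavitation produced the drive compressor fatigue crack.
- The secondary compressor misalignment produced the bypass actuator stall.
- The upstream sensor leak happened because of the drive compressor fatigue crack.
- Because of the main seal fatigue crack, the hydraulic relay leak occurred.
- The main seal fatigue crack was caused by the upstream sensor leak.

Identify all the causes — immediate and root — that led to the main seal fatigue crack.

the drive compressor fatigue crack, the secondary compressor misalignment, the sensor cavitation, the upstream sensor leak

Immediate cause of the main seal fatigue crack: the upstream sensor leak.
Further upstream: the secondary compressor misalignment, the sensor cavitation, the drive compressor fatigue crack.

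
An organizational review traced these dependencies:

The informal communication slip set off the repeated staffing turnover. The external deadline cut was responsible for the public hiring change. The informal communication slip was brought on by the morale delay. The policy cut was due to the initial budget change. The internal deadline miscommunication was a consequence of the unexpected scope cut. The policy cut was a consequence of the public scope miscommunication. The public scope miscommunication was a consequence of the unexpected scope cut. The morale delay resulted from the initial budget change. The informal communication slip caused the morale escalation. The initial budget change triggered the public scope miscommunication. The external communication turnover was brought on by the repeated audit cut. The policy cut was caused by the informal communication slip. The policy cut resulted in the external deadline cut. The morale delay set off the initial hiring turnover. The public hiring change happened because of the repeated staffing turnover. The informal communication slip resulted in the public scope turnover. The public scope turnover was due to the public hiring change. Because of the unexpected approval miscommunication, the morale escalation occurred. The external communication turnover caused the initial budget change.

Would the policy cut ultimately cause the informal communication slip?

The policy cut leads to the external deadline cut, the public hiring change, the public scope turnover; the informal communication slip is not among them.

No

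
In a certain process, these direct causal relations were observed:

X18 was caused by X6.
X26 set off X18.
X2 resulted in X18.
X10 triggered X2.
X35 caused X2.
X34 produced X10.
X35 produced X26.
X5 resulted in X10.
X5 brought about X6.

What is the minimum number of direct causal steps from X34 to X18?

3

Shortest chain: X34 → X10 → X2 → X18.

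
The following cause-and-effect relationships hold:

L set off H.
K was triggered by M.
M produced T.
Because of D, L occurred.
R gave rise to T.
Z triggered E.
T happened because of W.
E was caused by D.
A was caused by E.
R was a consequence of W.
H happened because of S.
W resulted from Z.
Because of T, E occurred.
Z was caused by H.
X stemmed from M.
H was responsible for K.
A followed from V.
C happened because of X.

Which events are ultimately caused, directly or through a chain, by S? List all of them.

A, E, H, K, R, T, W, Z

Direct effects: H.
2 steps out: Z, K.
3 steps out: W, E.
4 steps out: R, T, A.
Not reachable from it: D, M, L, X, C, V.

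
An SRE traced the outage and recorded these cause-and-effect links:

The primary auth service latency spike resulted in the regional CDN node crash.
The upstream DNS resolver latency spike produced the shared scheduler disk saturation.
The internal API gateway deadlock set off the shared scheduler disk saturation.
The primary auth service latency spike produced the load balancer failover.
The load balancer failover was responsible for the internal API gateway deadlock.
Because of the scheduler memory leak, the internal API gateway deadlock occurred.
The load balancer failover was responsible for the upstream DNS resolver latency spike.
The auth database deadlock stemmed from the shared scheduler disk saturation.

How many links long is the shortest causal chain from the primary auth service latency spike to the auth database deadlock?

4

Shortest chain: the primary auth service latency spike → the load balancer failover → the upstream DNS resolver latency spike → the shared scheduler disk saturation → the auth database deadlock.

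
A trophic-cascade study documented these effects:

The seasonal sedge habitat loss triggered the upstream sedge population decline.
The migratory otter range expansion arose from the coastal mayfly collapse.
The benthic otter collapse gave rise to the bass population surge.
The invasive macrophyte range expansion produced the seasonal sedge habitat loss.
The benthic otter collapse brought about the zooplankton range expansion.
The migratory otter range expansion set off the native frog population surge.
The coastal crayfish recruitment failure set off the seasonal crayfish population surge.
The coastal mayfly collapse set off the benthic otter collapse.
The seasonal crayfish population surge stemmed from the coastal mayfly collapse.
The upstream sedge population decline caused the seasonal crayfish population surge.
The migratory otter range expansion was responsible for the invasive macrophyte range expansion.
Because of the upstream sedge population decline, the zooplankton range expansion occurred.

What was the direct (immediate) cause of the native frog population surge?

the migratory otter range expansion

Upstream contributors include the coastal mayfly collapse, but only the migratory otter range expansion feeds directly into the native frog population surge.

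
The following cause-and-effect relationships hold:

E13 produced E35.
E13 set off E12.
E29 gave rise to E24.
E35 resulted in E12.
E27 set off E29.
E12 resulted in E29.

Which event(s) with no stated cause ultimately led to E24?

E13, E27

Tracing upstream from E24: E24 ← E29 ← E27.
A separate upstream branch: E24 ← E29 ← E12 ← E13.
Each of those chain origins has no stated cause.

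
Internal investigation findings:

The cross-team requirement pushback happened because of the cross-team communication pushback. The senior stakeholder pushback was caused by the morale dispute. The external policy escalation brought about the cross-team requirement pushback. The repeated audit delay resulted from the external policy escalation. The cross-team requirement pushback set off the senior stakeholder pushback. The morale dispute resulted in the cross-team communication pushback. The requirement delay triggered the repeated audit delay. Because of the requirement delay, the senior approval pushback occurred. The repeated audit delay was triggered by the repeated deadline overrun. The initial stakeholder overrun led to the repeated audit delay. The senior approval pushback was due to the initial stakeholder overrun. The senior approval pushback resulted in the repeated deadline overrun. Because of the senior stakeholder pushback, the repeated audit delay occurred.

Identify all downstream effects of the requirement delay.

the repeated audit delay, the repeated deadline overrun, the senior approval pushback

Direct effects: the senior approval pushback, the repeated audit delay.
2 steps out: the repeated deadline overrun.
Not reachable from it: the initial stakeholder overrun, the morale dispute, the cross-team communication pushback, the external policy escalation, the cross-team requirement pushback, the senior stakeholder pushback.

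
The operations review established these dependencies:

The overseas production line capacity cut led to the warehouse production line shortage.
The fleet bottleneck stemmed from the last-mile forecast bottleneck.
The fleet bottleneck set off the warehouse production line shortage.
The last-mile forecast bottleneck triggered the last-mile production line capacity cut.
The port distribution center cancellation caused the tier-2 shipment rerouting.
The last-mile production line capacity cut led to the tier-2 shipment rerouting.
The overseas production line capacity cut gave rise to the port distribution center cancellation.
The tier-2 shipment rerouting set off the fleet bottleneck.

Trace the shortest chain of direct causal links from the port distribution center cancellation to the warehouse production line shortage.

the port distribution center cancellation → the tier-2 shipment rerouting → the fleet bottleneck → the warehouse production line shortage

the port distribution center cancellation → the tier-2 shipment rerouting
the tier-2 shipment rerouting → the fleet bottleneck
the fleet bottleneck → the warehouse production line shortage
Length: 3 steps.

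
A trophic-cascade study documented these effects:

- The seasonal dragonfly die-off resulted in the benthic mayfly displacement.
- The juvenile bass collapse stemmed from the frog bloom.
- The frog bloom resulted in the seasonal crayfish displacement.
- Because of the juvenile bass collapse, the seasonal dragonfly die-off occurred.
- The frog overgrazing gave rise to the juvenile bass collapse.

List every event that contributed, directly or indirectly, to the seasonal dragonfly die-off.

Immediate cause of the seasonal dragonfly die-off: the juvenile bass collapse.
Further upstream: the frog bloom, the frog overgrazing.

the frog bloom, the frog overgrazing, the juvenile bass collapse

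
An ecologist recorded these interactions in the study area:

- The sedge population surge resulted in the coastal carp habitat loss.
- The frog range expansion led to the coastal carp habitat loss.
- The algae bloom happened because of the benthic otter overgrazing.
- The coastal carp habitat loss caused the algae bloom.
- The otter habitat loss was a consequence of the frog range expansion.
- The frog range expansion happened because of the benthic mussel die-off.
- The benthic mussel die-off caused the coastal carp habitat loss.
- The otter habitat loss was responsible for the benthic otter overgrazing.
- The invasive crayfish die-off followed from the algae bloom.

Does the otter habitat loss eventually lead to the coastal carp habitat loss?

The otter habitat loss leads to the benthic otter overgrazing, the algae bloom, the invasive crayfish die-off; the coastal carp habitat loss is not among them.

No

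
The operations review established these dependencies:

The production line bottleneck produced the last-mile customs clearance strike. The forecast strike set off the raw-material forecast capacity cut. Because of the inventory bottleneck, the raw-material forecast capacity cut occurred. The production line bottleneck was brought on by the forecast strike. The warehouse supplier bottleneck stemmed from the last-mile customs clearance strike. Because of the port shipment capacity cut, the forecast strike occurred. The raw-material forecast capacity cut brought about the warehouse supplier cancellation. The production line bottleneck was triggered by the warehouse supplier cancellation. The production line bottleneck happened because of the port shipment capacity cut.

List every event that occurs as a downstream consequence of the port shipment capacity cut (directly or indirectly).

the forecast strike, the last-mile customs clearance strike, the production line bottleneck, the raw-material forecast capacity cut, the warehouse supplier bottleneck, the warehouse supplier cancellation

Direct effects: the forecast strike, the production line bottleneck.
2 steps out: the raw-material forecast capacity cut, the last-mile customs clearance strike.
3 steps out: the warehouse supplier cancellation, the warehouse supplier bottleneck.
Not reachable from it: the inventory bottleneck.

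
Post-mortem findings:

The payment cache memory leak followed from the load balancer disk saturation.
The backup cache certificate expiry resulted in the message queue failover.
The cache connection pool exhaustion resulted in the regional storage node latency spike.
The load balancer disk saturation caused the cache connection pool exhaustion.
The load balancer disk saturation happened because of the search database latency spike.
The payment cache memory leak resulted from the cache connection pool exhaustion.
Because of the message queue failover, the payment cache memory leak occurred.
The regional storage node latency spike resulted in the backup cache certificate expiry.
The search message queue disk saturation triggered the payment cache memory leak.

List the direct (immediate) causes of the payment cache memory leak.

Upstream contributors include the search database latency spike, the regional storage node latency spike, the backup cache certificate expiry, but only the cache connection pool exhaustion, the load balancer disk saturation, the message queue failover, the search message queue disk saturation feed directly into the payment cache memory leak.

the cache connection pool exhaustion, the load balancer disk saturation, the message queue failover, the search message queue disk saturation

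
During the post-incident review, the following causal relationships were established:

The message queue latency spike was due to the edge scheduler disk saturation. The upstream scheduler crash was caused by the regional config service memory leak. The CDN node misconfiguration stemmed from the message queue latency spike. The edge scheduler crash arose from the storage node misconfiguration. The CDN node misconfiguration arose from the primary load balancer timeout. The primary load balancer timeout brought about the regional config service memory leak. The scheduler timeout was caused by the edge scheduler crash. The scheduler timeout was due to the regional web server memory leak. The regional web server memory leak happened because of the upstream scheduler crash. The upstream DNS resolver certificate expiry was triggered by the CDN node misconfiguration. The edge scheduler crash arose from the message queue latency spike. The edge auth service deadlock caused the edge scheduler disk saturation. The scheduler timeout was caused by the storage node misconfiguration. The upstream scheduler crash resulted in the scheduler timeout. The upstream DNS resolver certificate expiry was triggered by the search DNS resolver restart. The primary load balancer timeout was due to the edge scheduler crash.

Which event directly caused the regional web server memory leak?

Upstream contributors include the edge auth service deadlock, the edge scheduler disk saturation, the storage node misconfiguration, the message queue latency spike, the edge scheduler crash, the primary load balancer timeout, the regional config service memory leak, but only the upstream scheduler crash feeds directly into the regional web server memory leak.

the upstream scheduler crash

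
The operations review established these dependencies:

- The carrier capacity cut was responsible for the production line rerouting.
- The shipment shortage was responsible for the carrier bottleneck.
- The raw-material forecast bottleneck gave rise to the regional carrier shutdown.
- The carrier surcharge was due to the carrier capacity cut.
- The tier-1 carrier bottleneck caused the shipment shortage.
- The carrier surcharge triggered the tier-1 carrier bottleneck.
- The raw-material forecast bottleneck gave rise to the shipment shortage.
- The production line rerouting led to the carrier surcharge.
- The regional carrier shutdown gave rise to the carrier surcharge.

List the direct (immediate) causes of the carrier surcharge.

the carrier capacity cut, the production line rerouting, the regional carrier shutdown

Upstream contributors include the raw-material forecast bottleneck, but only the carrier capacity cut, the production line rerouting, the regional carrier shutdown feed directly into the carrier surcharge.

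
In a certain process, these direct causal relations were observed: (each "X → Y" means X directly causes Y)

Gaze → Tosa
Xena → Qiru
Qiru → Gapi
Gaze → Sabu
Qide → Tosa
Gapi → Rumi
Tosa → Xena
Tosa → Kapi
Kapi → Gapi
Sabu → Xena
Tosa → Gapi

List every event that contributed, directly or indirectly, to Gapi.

Gaze, Kapi, Qide, Qiru, Sabu, Tosa, Xena

Immediate causes of Gapi: Tosa, Kapi, Qiru.
Further upstream: Gaze, Qide, Sabu, Xena.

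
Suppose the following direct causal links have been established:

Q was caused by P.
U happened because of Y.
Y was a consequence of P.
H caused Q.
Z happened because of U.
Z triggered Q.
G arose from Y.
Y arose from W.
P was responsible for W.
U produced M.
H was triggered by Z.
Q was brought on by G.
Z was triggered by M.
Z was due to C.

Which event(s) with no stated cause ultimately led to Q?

C, P

Tracing upstream from Q: Q ← Z ← C.
A separate upstream branch: Q ← P.
Each of those chain origins has no stated cause.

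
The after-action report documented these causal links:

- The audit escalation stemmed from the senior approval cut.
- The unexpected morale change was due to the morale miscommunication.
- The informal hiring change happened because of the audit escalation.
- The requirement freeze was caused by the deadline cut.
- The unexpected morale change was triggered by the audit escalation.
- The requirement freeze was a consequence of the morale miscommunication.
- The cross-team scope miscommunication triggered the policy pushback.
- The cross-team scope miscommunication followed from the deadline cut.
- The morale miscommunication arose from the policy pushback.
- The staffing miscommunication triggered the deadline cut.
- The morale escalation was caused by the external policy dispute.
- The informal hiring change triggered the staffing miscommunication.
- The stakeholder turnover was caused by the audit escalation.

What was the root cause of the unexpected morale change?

Tracing upstream from the unexpected morale change: the unexpected morale change ← the audit escalation ← the senior approval cut.
The senior approval cut has no stated cause, so it is the root.

the senior approval cut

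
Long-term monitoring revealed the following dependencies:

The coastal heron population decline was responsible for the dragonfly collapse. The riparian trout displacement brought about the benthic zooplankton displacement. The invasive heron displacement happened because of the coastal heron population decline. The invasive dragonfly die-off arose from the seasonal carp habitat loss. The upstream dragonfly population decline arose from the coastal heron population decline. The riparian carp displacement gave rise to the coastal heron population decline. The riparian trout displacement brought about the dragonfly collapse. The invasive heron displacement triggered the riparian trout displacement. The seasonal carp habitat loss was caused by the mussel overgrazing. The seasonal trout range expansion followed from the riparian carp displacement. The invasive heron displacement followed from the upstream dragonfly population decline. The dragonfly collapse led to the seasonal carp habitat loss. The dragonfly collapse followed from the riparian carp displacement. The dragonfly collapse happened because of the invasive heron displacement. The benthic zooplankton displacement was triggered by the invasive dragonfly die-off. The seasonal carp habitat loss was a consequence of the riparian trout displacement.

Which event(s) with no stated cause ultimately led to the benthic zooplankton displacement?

Tracing upstream from the benthic zooplankton displacement: the benthic zooplankton displacement ← the riparian trout displacement ← the invasive heron displacement ← the coastal heron population decline ← the riparian carp displacement.
A separate upstream branch: the benthic zooplankton displacement ← the invasive dragonfly die-off ← the seasonal carp habitat loss ← the mussel overgrazing.
Each of those chain origins has no stated cause.

the mussel overgrazing, the riparian carp displacement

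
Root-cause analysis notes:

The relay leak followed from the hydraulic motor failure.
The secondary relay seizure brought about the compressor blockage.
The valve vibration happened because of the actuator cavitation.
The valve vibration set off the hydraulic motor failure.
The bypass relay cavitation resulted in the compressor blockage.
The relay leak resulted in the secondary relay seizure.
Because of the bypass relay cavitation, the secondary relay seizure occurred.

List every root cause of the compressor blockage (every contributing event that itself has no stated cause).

the actuator cavitation, the bypass relay cavitation

Tracing upstream from the compressor blockage: the compressor blockage ← the bypass relay cavitation.
A separate upstream branch: the compressor blockage ← the secondary relay seizure ← the relay leak ← the hydraulic motor failure ← the valve vibration ← the actuator cavitation.
Each of those chain origins has no stated cause.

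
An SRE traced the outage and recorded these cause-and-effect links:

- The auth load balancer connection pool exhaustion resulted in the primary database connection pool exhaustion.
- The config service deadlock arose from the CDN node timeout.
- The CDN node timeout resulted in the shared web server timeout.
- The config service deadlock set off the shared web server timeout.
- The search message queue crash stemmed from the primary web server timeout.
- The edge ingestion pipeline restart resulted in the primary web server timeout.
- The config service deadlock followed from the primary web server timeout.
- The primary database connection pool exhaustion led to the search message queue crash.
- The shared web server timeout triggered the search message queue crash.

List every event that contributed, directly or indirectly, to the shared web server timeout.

Immediate causes of the shared web server timeout: the CDN node timeout, the config service deadlock.
Further upstream: the edge ingestion pipeline restart, the primary web server timeout.

the CDN node timeout, the config service deadlock, the edge ingestion pipeline restart, the primary web server timeout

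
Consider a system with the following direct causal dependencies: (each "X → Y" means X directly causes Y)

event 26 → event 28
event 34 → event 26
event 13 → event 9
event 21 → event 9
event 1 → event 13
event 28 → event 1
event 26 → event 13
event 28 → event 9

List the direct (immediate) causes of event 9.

event 13, event 21, event 28

Upstream contributors include event 34, event 26, event 1, but only event 13, event 21, event 28 feed directly into event 9.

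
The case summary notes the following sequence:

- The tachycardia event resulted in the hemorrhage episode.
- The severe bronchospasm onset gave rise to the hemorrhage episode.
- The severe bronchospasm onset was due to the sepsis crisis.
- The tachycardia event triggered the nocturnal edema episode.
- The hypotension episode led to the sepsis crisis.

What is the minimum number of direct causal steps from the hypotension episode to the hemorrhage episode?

3

Shortest chain: the hypotension episode → the sepsis crisis → the severe bronchospasm onset → the hemorrhage episode.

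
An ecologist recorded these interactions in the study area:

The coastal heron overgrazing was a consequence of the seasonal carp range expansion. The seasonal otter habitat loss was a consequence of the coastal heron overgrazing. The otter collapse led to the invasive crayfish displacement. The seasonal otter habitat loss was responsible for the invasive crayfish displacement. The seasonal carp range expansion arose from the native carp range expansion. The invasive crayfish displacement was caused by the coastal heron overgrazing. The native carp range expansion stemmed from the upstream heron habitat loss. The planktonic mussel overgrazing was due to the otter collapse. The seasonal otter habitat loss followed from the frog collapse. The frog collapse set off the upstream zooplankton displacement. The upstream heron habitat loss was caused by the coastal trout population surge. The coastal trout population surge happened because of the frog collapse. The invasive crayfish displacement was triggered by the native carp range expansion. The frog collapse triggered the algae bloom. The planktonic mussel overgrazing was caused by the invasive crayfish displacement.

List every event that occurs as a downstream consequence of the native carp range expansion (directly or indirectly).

the coastal heron overgrazing, the invasive crayfish displacement, the planktonic mussel overgrazing, the seasonal carp range expansion, the seasonal otter habitat loss

Direct effects: the seasonal carp range expansion, the invasive crayfish displacement.
2 steps out: the coastal heron overgrazing, the planktonic mussel overgrazing.
3 steps out: the seasonal otter habitat loss.
Not reachable from it: the frog collapse, the coastal trout population surge, the upstream zooplankton displacement, the algae bloom, the otter collapse, the upstream heron habitat loss.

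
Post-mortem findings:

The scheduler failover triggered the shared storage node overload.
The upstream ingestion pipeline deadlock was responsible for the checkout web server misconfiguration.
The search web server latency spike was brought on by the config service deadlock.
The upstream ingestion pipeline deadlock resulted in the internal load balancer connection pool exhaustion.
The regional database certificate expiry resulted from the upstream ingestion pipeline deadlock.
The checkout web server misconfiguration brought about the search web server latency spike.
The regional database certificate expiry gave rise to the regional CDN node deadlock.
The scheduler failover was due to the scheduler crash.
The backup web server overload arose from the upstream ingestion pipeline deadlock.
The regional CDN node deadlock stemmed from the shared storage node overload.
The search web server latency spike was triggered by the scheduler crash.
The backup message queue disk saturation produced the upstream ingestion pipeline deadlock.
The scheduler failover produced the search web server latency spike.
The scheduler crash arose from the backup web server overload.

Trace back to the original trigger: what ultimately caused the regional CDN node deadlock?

the backup message queue disk saturation

Tracing upstream from the regional CDN node deadlock: the regional CDN node deadlock ← the regional database certificate expiry ← the upstream ingestion pipeline deadlock ← the backup message queue disk saturation.
The backup message queue disk saturation has no stated cause, so it is the root.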